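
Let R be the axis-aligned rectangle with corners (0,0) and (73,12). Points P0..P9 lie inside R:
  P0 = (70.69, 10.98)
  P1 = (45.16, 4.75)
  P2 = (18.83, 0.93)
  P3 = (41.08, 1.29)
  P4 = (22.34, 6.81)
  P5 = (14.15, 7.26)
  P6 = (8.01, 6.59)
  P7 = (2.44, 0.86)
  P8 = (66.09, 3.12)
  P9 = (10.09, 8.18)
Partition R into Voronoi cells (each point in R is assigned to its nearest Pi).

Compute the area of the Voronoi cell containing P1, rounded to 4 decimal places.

1. box [0,73]×[0,12]: [(0, 0) (73, 0) (73, 12) (0, 12)]
2. ⊥bis P1·P0 via (57.925,7.865): [(0, 0) (59.8443, 0) (56.9159, 12) (0, 12)]  |A|=700.5613
3. ⊥bis P1·P2 via (31.995,2.84): [(32.407, 0) (59.8443, 0) (56.9159, 12) (30.6661, 12)]  |A|=322.1228
4. ⊥bis P1·P3 via (43.12,3.02): [(45.6811, 0) (59.8443, 0) (56.9159, 12) (35.5046, 12)]  |A|=213.4472
5. ⊥bis P1·P4 via (33.75,5.78): [(45.6811, 0) (59.8443, 0) (56.9159, 12) (35.5046, 12)]  |A|=213.4472
6. ⊥bis P1·P5 via (29.655,6.005): [(45.6811, 0) (59.8443, 0) (56.9159, 12) (35.5046, 12)]  |A|=213.4472
7. ⊥bis P1·P6 via (26.585,5.67): [(45.6811, 0) (59.8443, 0) (56.9159, 12) (35.5046, 12)]  |A|=213.4472
8. ⊥bis P1·P7 via (23.8,2.805): [(45.6811, 0) (59.8443, 0) (56.9159, 12) (35.5046, 12)]  |A|=213.4472
9. ⊥bis P1·P8 via (55.625,3.935): [(45.6811, 0) (55.3185, 0) (56.2531, 12) (35.5046, 12)]  |A|=182.3157
10. ⊥bis P1·P9 via (27.625,6.465): [(45.6811, 0) (55.3185, 0) (56.2531, 12) (35.5046, 12)]  |A|=182.3157
11. canonical 4-gon: [(45.6811, 0) (55.3185, 0) (56.2531, 12) (35.5046, 12)]
12. shoelace: 182.3157

Area of P1's cell: 182.3157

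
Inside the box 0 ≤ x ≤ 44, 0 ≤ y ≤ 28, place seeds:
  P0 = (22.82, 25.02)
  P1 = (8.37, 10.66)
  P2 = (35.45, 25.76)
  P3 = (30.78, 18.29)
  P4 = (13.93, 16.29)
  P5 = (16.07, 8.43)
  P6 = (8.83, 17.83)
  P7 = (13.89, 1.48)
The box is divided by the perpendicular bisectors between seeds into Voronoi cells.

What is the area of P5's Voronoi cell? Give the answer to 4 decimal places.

Area of P5's cell: 153.6181

1. box [0,44]×[0,28]: [(0, 0) (44, 0) (44, 28) (0, 28)]
2. ⊥bis P5·P0 via (19.445,16.725): [(0, 24.6366) (0, 0) (44, 0) (44, 6.7343)]  |A|=690.1595
3. ⊥bis P5·P1 via (12.22,9.545): [(14.8418, 18.5979) (9.4557, 0) (44, 0) (44, 6.7343)]  |A|=419.4056
4. ⊥bis P5·P2 via (25.76,17.095): [(29.8917, 12.4745) (14.8418, 18.5979) (9.4557, 0) (41.0467, 0)]  |A|=353.4807
5. ⊥bis P5·P3 via (23.425,13.36): [(21.8161, 15.7603) (14.8418, 18.5979) (9.4557, 0) (32.3801, 0)]  |A|=253.1433
6. ⊥bis P5·P4 via (15,12.36): [(22.6916, 14.4542) (12.8671, 11.7793) (9.4557, 0) (32.3801, 0)]  |A|=218.977
7. ⊥bis P5·P6 via (12.45,13.13): [(22.6916, 14.4542) (12.8671, 11.7793) (9.4557, 0) (32.3801, 0)]  |A|=218.977
8. ⊥bis P5·P7 via (14.98,4.955): [(22.6916, 14.4542) (12.8671, 11.7793) (11.2312, 6.1309) (30.7769, 0) (32.3801, 0)]  |A|=153.6181
9. canonical 5-gon: [(22.6916, 14.4542) (12.8671, 11.7793) (11.2312, 6.1309) (30.7769, 0) (32.3801, 0)]
10. shoelace: 153.6181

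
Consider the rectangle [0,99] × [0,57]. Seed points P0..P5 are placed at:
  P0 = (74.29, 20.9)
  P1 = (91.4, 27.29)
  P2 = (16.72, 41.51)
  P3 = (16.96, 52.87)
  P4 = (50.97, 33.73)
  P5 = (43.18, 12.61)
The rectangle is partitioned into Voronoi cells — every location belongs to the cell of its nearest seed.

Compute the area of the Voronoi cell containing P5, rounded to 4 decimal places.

Area of P5's cell: 1130.2946

1. box [0,99]×[0,57]: [(0, 0) (99, 0) (99, 57) (0, 57)]
2. ⊥bis P5·P0 via (58.735,16.755): [(0, 0) (63.1998, 0) (48.0108, 57) (0, 57)]  |A|=3169.5001
3. ⊥bis P5·P1 via (67.29,19.95): [(0, 0) (63.1998, 0) (48.0108, 57) (0, 57)]  |A|=3169.5001
4. ⊥bis P5·P2 via (29.95,27.06): [(0.3947, 0) (63.1998, 0) (50.8821, 46.2248)]  |A|=1451.5764
5. ⊥bis P5·P3 via (30.07,32.74): [(0.3947, 0) (63.1998, 0) (50.8821, 46.2248)]  |A|=1451.5764
6. ⊥bis P5·P4 via (47.075,23.17): [(31.8392, 28.7897) (0.3947, 0) (63.1998, 0) (58.1102, 19.0997)]  |A|=1130.2946
7. canonical 4-gon: [(31.8392, 28.7897) (0.3947, 0) (63.1998, 0) (58.1102, 19.0997)]
8. shoelace: 1130.2946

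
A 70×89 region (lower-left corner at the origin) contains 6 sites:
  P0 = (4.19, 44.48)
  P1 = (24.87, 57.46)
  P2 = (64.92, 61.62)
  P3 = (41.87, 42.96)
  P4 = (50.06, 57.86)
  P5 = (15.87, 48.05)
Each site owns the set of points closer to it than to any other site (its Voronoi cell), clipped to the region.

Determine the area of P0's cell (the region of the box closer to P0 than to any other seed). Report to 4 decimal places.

Area of P0's cell: 936.1988

1. box [0,70]×[0,89]: [(0, 0) (70, 0) (70, 89) (0, 89)]
2. ⊥bis P0·P1 via (14.53,50.97): [(0, 74.1195) (0, 0) (46.5218, 0)]  |A|=1724.0864
3. ⊥bis P0·P2 via (34.555,53.05): [(0, 74.1195) (0, 0) (46.5218, 0)]  |A|=1724.0864
4. ⊥bis P0·P3 via (23.03,43.72): [(22.7915, 37.8076) (0, 74.1195) (0, 0) (21.2663, 0)]  |A|=1246.662
5. ⊥bis P0·P4 via (27.125,51.17): [(22.7915, 37.8076) (0, 74.1195) (0, 0) (21.2663, 0)]  |A|=1246.662
6. ⊥bis P0·P5 via (10.03,46.265): [(21.605, 8.395) (2.9555, 69.4108) (0, 74.1195) (0, 0) (21.2663, 0)]  |A|=936.1988
7. canonical 5-gon: [(21.605, 8.395) (2.9555, 69.4108) (0, 74.1195) (0, 0) (21.2663, 0)]
8. shoelace: 936.1988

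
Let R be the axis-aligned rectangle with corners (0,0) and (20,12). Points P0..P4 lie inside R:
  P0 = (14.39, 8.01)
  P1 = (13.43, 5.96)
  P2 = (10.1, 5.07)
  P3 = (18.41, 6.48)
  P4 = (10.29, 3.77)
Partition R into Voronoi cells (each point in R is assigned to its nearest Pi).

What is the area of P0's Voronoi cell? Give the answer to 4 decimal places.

Area of P0's cell: 35.0725

1. box [0,20]×[0,12]: [(0, 0) (20, 0) (20, 12) (0, 12)]
2. ⊥bis P0·P1 via (13.91,6.985): [(20, 4.1331) (20, 12) (3.2009, 12)]  |A|=66.0785
3. ⊥bis P0·P2 via (12.245,6.54): [(11.009, 8.3435) (20, 4.1331) (20, 12) (8.5032, 12)]  |A|=56.3846
4. ⊥bis P0·P3 via (16.4,7.245): [(11.009, 8.3435) (15.9394, 6.0347) (18.2097, 12) (8.5032, 12)]  |A|=35.0725
5. ⊥bis P0·P4 via (12.34,5.89): [(11.009, 8.3435) (15.9394, 6.0347) (18.2097, 12) (8.5032, 12)]  |A|=35.0725
6. canonical 4-gon: [(11.009, 8.3435) (15.9394, 6.0347) (18.2097, 12) (8.5032, 12)]
7. shoelace: 35.0725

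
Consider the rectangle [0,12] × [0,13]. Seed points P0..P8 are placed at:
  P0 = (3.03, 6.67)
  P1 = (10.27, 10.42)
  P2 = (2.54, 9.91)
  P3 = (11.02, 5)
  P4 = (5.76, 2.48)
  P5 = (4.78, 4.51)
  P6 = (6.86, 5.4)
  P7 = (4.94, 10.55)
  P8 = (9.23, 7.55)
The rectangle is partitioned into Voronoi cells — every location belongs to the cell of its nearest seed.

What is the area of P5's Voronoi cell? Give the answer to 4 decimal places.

1. box [0,12]×[0,13]: [(0, 0) (12, 0) (12, 13) (0, 13)]
2. ⊥bis P5·P0 via (3.905,5.59): [(0, 2.4262) (0, 0) (12, 0) (12, 12.1484)]  |A|=87.4481
3. ⊥bis P5·P1 via (7.525,7.465): [(6.9167, 8.0301) (0, 2.4262) (0, 0) (12, 0) (12, 3.308)]  |A|=64.9789
4. ⊥bis P5·P2 via (3.66,7.21): [(6.9167, 8.0301) (0, 2.4262) (0, 0) (12, 0) (12, 3.308)]  |A|=64.9789
5. ⊥bis P5·P3 via (7.9,4.755): [(7.7, 7.3025) (6.9167, 8.0301) (0, 2.4262) (0, 0) (8.2734, 0)]  |A|=44.2598
6. ⊥bis P5·P4 via (5.27,3.495): [(7.8993, 4.7643) (7.7, 7.3025) (6.9167, 8.0301) (0, 2.4262) (0, 0.9509)]  |A|=20.7958
7. ⊥bis P5·P6 via (5.82,4.955): [(6.2436, 3.965) (5.1253, 6.5786) (0, 2.4262) (0, 0.9509)]  |A|=13.6255
8. ⊥bis P5·P7 via (4.86,7.53): [(6.2436, 3.965) (5.1253, 6.5786) (0, 2.4262) (0, 0.9509)]  |A|=13.6255
9. ⊥bis P5·P8 via (7.005,6.03): [(6.2436, 3.965) (5.1253, 6.5786) (0, 2.4262) (0, 0.9509)]  |A|=13.6255
10. canonical 4-gon: [(6.2436, 3.965) (5.1253, 6.5786) (0, 2.4262) (0, 0.9509)]
11. shoelace: 13.6255

Area of P5's cell: 13.6255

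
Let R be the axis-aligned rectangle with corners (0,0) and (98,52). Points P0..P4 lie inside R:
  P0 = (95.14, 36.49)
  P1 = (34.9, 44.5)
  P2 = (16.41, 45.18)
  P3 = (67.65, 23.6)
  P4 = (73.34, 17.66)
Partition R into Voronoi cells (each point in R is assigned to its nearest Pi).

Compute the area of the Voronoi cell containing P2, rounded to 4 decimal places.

Area of P2's cell: 1298.0307

1. box [0,98]×[0,52]: [(0, 0) (98, 0) (98, 52) (0, 52)]
2. ⊥bis P2·P0 via (55.775,40.835): [(0, 0) (51.2677, 0) (57.0074, 52) (0, 52)]  |A|=2815.1528
3. ⊥bis P2·P1 via (25.655,44.84): [(0, 0) (24.0059, 0) (25.9183, 52) (0, 52)]  |A|=1298.0307
4. ⊥bis P2·P3 via (42.03,34.39): [(0, 0) (24.0059, 0) (25.9183, 52) (0, 52)]  |A|=1298.0307
5. ⊥bis P2·P4 via (44.875,31.42): [(0, 0) (24.0059, 0) (25.9183, 52) (0, 52)]  |A|=1298.0307
6. canonical 4-gon: [(0, 0) (24.0059, 0) (25.9183, 52) (0, 52)]
7. shoelace: 1298.0307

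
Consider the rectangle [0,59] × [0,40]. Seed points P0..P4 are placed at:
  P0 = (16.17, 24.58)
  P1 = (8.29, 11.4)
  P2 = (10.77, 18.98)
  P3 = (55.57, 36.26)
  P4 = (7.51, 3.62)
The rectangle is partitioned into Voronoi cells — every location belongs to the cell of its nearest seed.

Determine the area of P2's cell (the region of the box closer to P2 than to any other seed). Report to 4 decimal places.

Area of P2's cell: 212.6499

1. box [0,59]×[0,40]: [(0, 0) (59, 0) (59, 40) (0, 40)]
2. ⊥bis P2·P0 via (13.47,21.78): [(0, 34.7689) (0, 0) (36.0567, 0)]  |A|=626.8258
3. ⊥bis P2·P1 via (9.53,15.19): [(25.8369, 9.8548) (0, 34.7689) (0, 18.308)]  |A|=212.6499
4. ⊥bis P2·P3 via (33.17,27.62): [(25.8369, 9.8548) (0, 34.7689) (0, 18.308)]  |A|=212.6499
5. ⊥bis P2·P4 via (9.14,11.3): [(25.8369, 9.8548) (0, 34.7689) (0, 18.308)]  |A|=212.6499
6. canonical 3-gon: [(25.8369, 9.8548) (0, 34.7689) (0, 18.308)]
7. shoelace: 212.6499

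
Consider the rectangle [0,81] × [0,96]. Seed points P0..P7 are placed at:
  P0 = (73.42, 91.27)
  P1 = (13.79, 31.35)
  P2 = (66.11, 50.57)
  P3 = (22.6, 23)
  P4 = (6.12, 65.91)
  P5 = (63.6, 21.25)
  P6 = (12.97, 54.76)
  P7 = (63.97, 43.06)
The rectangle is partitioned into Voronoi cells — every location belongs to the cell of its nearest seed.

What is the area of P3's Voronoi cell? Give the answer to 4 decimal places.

1. box [0,81]×[0,96]: [(0, 0) (81, 0) (81, 96) (0, 96)]
2. ⊥bis P3·P0 via (48.01,57.135): [(0, 92.8735) (0, 0) (81, 0) (81, 32.5773)]  |A|=5080.7593
3. ⊥bis P3·P1 via (18.195,27.175): [(47.1778, 57.7545) (0, 7.9776) (0, 0) (81, 0) (81, 32.5773)]  |A|=3078.1584
4. ⊥bis P3·P2 via (44.355,36.785): [(37.5227, 47.5675) (0, 7.9776) (0, 0) (67.6637, 0)]  |A|=1758.9675
5. ⊥bis P3·P4 via (14.36,44.455): [(37.5227, 47.5675) (0, 7.9776) (0, 0) (67.6637, 0)]  |A|=1758.9675
6. ⊥bis P3·P5 via (43.1,22.125): [(43.7654, 37.7154) (37.5227, 47.5675) (0, 7.9776) (0, 0) (42.1556, 0)]  |A|=1277.9436
7. ⊥bis P3·P6 via (17.785,38.88): [(43.7654, 37.7154) (38.9593, 45.3003) (33.928, 43.7748) (0, 7.9776) (0, 0) (42.1556, 0)]  |A|=1271.1444
8. ⊥bis P3·P7 via (43.285,33.03): [(43.5428, 32.4984) (37.5434, 44.871) (33.928, 43.7748) (0, 7.9776) (0, 0) (42.1556, 0)]  |A|=1247.716
9. canonical 6-gon: [(43.5428, 32.4984) (37.5434, 44.871) (33.928, 43.7748) (0, 7.9776) (0, 0) (42.1556, 0)]
10. shoelace: 1247.716

Area of P3's cell: 1247.7160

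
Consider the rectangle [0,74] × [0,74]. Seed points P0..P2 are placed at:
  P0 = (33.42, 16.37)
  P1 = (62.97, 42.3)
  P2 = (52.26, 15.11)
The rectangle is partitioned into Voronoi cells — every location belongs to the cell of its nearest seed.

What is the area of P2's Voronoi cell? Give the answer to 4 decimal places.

1. box [0,74]×[0,74]: [(0, 0) (74, 0) (74, 74) (0, 74)]
2. ⊥bis P2·P0 via (42.84,15.74): [(41.7873, 0) (74, 0) (74, 74) (46.7364, 74)]  |A|=2200.6233
3. ⊥bis P2·P1 via (57.615,28.705): [(44.0641, 34.0426) (41.7873, 0) (74, 0) (74, 22.251)]  |A|=881.3551
4. canonical 4-gon: [(44.0641, 34.0426) (41.7873, 0) (74, 0) (74, 22.251)]
5. shoelace: 881.3551

Area of P2's cell: 881.3551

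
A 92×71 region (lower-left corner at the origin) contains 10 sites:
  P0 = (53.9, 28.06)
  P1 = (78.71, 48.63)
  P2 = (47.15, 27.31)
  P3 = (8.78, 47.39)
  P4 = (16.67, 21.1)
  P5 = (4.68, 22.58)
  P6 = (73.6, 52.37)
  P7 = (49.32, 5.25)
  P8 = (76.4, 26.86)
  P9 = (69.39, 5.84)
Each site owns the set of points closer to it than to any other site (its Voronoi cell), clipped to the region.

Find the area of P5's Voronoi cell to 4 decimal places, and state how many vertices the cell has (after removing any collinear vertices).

1. box [0,92]×[0,71]: [(0, 0) (92, 0) (92, 71) (0, 71)]
2. ⊥bis P5·P0 via (29.29,25.32): [(0, 0) (32.109, 0) (24.2041, 71) (0, 71)]  |A|=1999.1179
3. ⊥bis P5·P1 via (41.695,35.605): [(0, 0) (32.109, 0) (24.2041, 71) (0, 71)]  |A|=1999.1179
4. ⊥bis P5·P2 via (25.915,24.945): [(0, 0) (28.6932, 0) (20.7857, 71) (0, 71)]  |A|=1756.5017
5. ⊥bis P5·P3 via (6.73,34.985): [(0, 36.0972) (0, 0) (28.6932, 0) (25.1356, 31.9434)]  |A|=911.9402
6. ⊥bis P5·P4 via (10.675,21.84): [(12.1863, 34.0833) (0, 36.0972) (0, 0) (7.9792, 0)]  |A|=355.9229
7. ⊥bis P5·P6 via (39.14,37.475): [(12.1863, 34.0833) (0, 36.0972) (0, 0) (7.9792, 0)]  |A|=355.9229
8. ⊥bis P5·P7 via (27,13.915): [(12.1863, 34.0833) (0, 36.0972) (0, 0) (7.9792, 0)]  |A|=355.9229
9. ⊥bis P5·P8 via (40.54,24.72): [(12.1863, 34.0833) (0, 36.0972) (0, 0) (7.9792, 0)]  |A|=355.9229
10. ⊥bis P5·P9 via (37.035,14.21): [(12.1863, 34.0833) (0, 36.0972) (0, 0) (7.9792, 0)]  |A|=355.9229
11. canonical 4-gon: [(12.1863, 34.0833) (0, 36.0972) (0, 0) (7.9792, 0)]
12. shoelace: 355.9229

Area of P5's cell: 355.9229 (4 vertices)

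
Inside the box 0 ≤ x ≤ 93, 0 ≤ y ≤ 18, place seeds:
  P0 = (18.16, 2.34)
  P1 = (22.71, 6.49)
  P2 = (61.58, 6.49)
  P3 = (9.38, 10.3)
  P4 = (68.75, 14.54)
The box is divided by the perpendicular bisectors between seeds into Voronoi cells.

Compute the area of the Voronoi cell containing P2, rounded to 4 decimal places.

1. box [0,93]×[0,18]: [(0, 0) (93, 0) (93, 18) (0, 18)]
2. ⊥bis P2·P0 via (39.87,4.415): [(40.292, 0) (93, 0) (93, 18) (38.5716, 18)]  |A|=964.2281
3. ⊥bis P2·P1 via (42.145,6.49): [(42.145, 0) (93, 0) (93, 18) (42.145, 18)]  |A|=915.39
4. ⊥bis P2·P3 via (35.48,8.395): [(42.145, 0) (93, 0) (93, 18) (42.145, 18)]  |A|=915.39
5. ⊥bis P2·P4 via (65.165,10.515): [(42.145, 0) (76.9705, 0) (56.7613, 18) (42.145, 18)]  |A|=444.9769
6. canonical 4-gon: [(42.145, 0) (76.9705, 0) (56.7613, 18) (42.145, 18)]
7. shoelace: 444.9769

Area of P2's cell: 444.9769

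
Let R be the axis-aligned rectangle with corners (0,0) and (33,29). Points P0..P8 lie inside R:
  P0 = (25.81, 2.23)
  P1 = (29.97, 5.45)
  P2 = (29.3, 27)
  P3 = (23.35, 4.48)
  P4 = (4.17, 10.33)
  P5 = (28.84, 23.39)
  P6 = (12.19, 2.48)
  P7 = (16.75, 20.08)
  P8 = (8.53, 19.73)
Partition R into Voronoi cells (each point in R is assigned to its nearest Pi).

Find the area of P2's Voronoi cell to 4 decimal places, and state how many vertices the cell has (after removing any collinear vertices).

1. box [0,33]×[0,29]: [(0, 0) (33, 0) (33, 29) (0, 29)]
2. ⊥bis P2·P0 via (27.555,14.615): [(0, 18.4974) (33, 13.8478) (33, 29) (0, 29)]  |A|=423.3039
3. ⊥bis P2·P1 via (29.635,16.225): [(0, 18.4974) (18.5698, 15.881) (33, 16.3296) (33, 29) (0, 29)]  |A|=405.3975
4. ⊥bis P2·P3 via (26.325,15.74): [(0, 22.6953) (25.0311, 16.0819) (33, 16.3296) (33, 29) (0, 29)]  |A|=342.5404
5. ⊥bis P2·P4 via (16.735,18.665): [(17.0497, 18.1906) (25.0311, 16.0819) (33, 16.3296) (33, 29) (9.8793, 29)]  |A|=235.3996
6. ⊥bis P2·P5 via (29.07,25.195): [(10.8645, 27.5148) (33, 24.6942) (33, 29) (9.8793, 29)]  |A|=64.8246
7. ⊥bis P2·P6 via (20.745,14.74): [(10.8645, 27.5148) (33, 24.6942) (33, 29) (9.8793, 29)]  |A|=64.8246
8. ⊥bis P2·P7 via (23.025,23.54): [(21.5867, 26.1486) (33, 24.6942) (33, 29) (20.0144, 29)]  |A|=43.0855
9. ⊥bis P2·P8 via (18.915,23.365): [(21.5867, 26.1486) (33, 24.6942) (33, 29) (20.0144, 29)]  |A|=43.0855
10. canonical 4-gon: [(21.5867, 26.1486) (33, 24.6942) (33, 29) (20.0144, 29)]
11. shoelace: 43.0855

Area of P2's cell: 43.0855 (4 vertices)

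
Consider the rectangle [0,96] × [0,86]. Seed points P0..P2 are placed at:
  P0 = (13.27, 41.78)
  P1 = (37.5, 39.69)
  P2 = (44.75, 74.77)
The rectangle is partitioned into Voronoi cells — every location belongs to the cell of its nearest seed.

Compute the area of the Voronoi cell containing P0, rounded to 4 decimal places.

Area of P0's cell: 1820.5782

1. box [0,96]×[0,86]: [(0, 0) (96, 0) (96, 86) (0, 86)]
2. ⊥bis P0·P1 via (25.385,40.735): [(0, 0) (21.8713, 0) (29.2894, 86) (0, 86)]  |A|=2199.9119
3. ⊥bis P0·P2 via (29.01,58.275): [(0, 85.9572) (0, 0) (21.8713, 0) (27.0586, 60.1371)]  |A|=1820.5782
4. canonical 4-gon: [(0, 85.9572) (0, 0) (21.8713, 0) (27.0586, 60.1371)]
5. shoelace: 1820.5782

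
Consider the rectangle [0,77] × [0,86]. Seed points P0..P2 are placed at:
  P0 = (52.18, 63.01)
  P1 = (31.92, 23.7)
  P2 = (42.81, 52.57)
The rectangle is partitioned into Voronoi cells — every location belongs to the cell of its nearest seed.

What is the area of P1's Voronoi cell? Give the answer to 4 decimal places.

Area of P1's cell: 2903.4289

1. box [0,77]×[0,86]: [(0, 0) (77, 0) (77, 86) (0, 86)]
2. ⊥bis P1·P0 via (42.05,43.355): [(0, 65.0272) (0, 0) (77, 0) (77, 25.3421)]  |A|=3479.217
3. ⊥bis P1·P2 via (37.365,38.135): [(0, 52.2294) (0, 0) (77, 0) (77, 23.1844)]  |A|=2903.4289
4. canonical 4-gon: [(0, 52.2294) (0, 0) (77, 0) (77, 23.1844)]
5. shoelace: 2903.4289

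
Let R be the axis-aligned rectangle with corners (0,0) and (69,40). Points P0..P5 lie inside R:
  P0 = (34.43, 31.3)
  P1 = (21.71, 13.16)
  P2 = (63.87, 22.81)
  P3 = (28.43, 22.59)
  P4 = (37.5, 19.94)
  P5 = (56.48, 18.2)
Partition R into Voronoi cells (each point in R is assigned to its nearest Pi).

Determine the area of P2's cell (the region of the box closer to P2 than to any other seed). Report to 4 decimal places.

1. box [0,69]×[0,40]: [(0, 0) (69, 0) (69, 40) (0, 40)]
2. ⊥bis P2·P0 via (49.15,27.055): [(41.3478, 0) (69, 0) (69, 40) (52.8831, 40)]  |A|=875.3817
3. ⊥bis P2·P1 via (42.79,17.985): [(44.4469, 10.7463) (46.9066, 0) (69, 0) (69, 40) (52.8831, 40)]  |A|=845.5134
4. ⊥bis P2·P3 via (46.15,22.7): [(46.1868, 16.7796) (46.2738, 2.7648) (46.9066, 0) (69, 0) (69, 40) (52.8831, 40)]  |A|=833.0588
5. ⊥bis P2·P4 via (50.685,21.375): [(49.8156, 29.3631) (53.0114, 0) (69, 0) (69, 40) (52.8831, 40)]  |A|=704.1425
6. ⊥bis P2·P5 via (60.175,20.505): [(51.3437, 34.6619) (69, 6.3582) (69, 40) (52.8831, 40)]  |A|=340.0116
7. canonical 4-gon: [(51.3437, 34.6619) (69, 6.3582) (69, 40) (52.8831, 40)]
8. shoelace: 340.0116

Area of P2's cell: 340.0116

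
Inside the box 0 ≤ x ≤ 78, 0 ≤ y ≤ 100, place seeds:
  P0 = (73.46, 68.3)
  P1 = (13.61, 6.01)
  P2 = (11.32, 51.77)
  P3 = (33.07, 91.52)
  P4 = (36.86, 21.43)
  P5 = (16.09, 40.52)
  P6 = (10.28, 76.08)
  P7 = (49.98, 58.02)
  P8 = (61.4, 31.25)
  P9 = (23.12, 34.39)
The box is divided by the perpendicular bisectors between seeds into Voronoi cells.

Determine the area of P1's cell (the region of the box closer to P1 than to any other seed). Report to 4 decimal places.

Area of P1's cell: 605.5638

1. box [0,78]×[0,100]: [(0, 0) (78, 0) (78, 100) (0, 100)]
2. ⊥bis P1·P0 via (43.535,37.155): [(0, 78.9847) (0, 0) (78, 0) (78, 4.04)]  |A|=3237.9638
3. ⊥bis P1·P2 via (12.465,28.89): [(50.173, 30.777) (0, 28.2662) (0, 0) (78, 0) (78, 4.04)]  |A|=1965.6159
4. ⊥bis P1·P3 via (23.34,48.765): [(50.173, 30.777) (0, 28.2662) (0, 0) (78, 0) (78, 4.04)]  |A|=1965.6159
5. ⊥bis P1·P4 via (25.235,13.72): [(15.0868, 29.0212) (0, 28.2662) (0, 0) (34.3345, 0)]  |A|=711.4376
6. ⊥bis P1·P5 via (14.85,23.265): [(19.1074, 22.959) (0, 24.3322) (0, 0) (34.3345, 0)]  |A|=626.6058
7. ⊥bis P1·P6 via (11.945,41.045): [(19.1074, 22.959) (0, 24.3322) (0, 0) (34.3345, 0)]  |A|=626.6058
8. ⊥bis P1·P7 via (31.795,32.015): [(19.1074, 22.959) (0, 24.3322) (0, 0) (34.3345, 0)]  |A|=626.6058
9. ⊥bis P1·P8 via (37.505,18.63): [(19.1074, 22.959) (0, 24.3322) (0, 0) (34.3345, 0)]  |A|=626.6058
10. ⊥bis P1·P9 via (18.365,20.2): [(21.6723, 19.0917) (7.6809, 23.7802) (0, 24.3322) (0, 0) (34.3345, 0)]  |A|=605.5638
11. canonical 5-gon: [(21.6723, 19.0917) (7.6809, 23.7802) (0, 24.3322) (0, 0) (34.3345, 0)]
12. shoelace: 605.5638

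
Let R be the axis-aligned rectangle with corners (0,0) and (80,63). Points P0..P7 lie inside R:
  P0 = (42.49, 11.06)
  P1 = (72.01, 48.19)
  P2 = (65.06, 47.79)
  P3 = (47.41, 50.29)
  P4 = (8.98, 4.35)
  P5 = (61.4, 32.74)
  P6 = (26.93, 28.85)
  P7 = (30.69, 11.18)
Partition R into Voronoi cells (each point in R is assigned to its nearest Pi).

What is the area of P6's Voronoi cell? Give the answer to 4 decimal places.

1. box [0,80]×[0,63]: [(0, 0) (80, 0) (80, 63) (0, 63)]
2. ⊥bis P6·P0 via (34.71,19.955): [(0, 0) (11.8951, 0) (80, 59.5678) (80, 63) (0, 63)]  |A|=3011.5699
3. ⊥bis P6·P1 via (49.47,38.52): [(0, 0) (11.8951, 0) (51.2342, 34.4078) (38.9677, 63) (0, 63)]  |A|=2375.6047
4. ⊥bis P6·P2 via (45.995,38.32): [(0, 0) (11.8951, 0) (48.9365, 32.3982) (33.7359, 63) (0, 63)]  |A|=2250.3798
5. ⊥bis P6·P3 via (37.17,39.57): [(0, 0) (11.8951, 0) (46.7135, 30.4538) (12.6417, 63) (0, 63)]  |A|=1858.3207
6. ⊥bis P6·P4 via (17.955,16.6): [(0, 29.7548) (24.9853, 11.4493) (46.7135, 30.4538) (12.6417, 63) (0, 63)]  |A|=1418.51
7. ⊥bis P6·P5 via (44.165,30.795): [(0, 29.7548) (24.9853, 11.4493) (44.429, 28.4557) (43.9002, 33.1411) (12.6417, 63) (0, 63)]  |A|=1412.6299
8. ⊥bis P6·P7 via (28.81,20.015): [(0, 29.7548) (16.7861, 17.4564) (36.6975, 21.6934) (44.429, 28.4557) (43.9002, 33.1411) (12.6417, 63) (0, 63)]  |A|=1335.4543
9. canonical 7-gon: [(0, 29.7548) (16.7861, 17.4564) (36.6975, 21.6934) (44.429, 28.4557) (43.9002, 33.1411) (12.6417, 63) (0, 63)]
10. shoelace: 1335.4543

Area of P6's cell: 1335.4543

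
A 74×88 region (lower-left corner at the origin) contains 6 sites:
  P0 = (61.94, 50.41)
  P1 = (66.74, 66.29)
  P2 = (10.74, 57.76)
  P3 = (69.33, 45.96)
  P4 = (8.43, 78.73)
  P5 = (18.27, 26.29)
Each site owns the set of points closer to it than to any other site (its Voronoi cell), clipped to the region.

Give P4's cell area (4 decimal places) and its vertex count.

Area of P4's cell: 729.8126 (4 vertices)

1. box [0,74]×[0,88]: [(0, 0) (74, 0) (74, 88) (0, 88)]
2. ⊥bis P4·P0 via (35.185,64.57): [(0, 0) (1.0115, 0) (47.5853, 88) (0, 88)]  |A|=2138.2585
3. ⊥bis P4·P1 via (37.585,72.51): [(0, 0) (1.0115, 0) (36.3679, 66.805) (40.8897, 88) (0, 88)]  |A|=2067.3022
4. ⊥bis P4·P2 via (9.585,68.245): [(0, 67.1891) (37.3271, 71.301) (40.8897, 88) (0, 88)]  |A|=729.8126
5. ⊥bis P4·P3 via (38.88,62.345): [(0, 67.1891) (37.3271, 71.301) (40.8897, 88) (0, 88)]  |A|=729.8126
6. ⊥bis P4·P5 via (13.35,52.51): [(0, 67.1891) (37.3271, 71.301) (40.8897, 88) (0, 88)]  |A|=729.8126
7. canonical 4-gon: [(0, 67.1891) (37.3271, 71.301) (40.8897, 88) (0, 88)]
8. shoelace: 729.8126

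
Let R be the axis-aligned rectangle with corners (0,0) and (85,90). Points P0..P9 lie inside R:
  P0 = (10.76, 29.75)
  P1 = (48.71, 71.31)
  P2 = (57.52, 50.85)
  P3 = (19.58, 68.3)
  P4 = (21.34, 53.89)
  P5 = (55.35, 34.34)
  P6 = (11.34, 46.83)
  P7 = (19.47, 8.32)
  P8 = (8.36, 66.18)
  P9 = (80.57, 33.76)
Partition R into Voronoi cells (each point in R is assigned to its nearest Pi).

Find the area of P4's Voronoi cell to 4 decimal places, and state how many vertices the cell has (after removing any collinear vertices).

1. box [0,85]×[0,90]: [(0, 0) (85, 0) (85, 90) (0, 90)]
2. ⊥bis P4·P0 via (16.05,41.82): [(0, 48.8543) (85, 11.6008) (85, 90) (0, 90)]  |A|=5080.6556
3. ⊥bis P4·P1 via (35.025,62.6): [(0, 48.8543) (60.7079, 22.2475) (17.5859, 90) (0, 90)]  |A|=1844.6778
4. ⊥bis P4·P2 via (39.43,52.37): [(0, 48.8543) (37.7446, 32.3118) (39.6756, 55.293) (17.5859, 90) (0, 90)]  |A|=1571.098
5. ⊥bis P4·P3 via (20.46,61.095): [(0, 58.5961) (0, 48.8543) (37.7446, 32.3118) (39.6756, 55.293) (34.8632, 62.8542)]  |A|=784.9848
6. ⊥bis P4·P5 via (38.345,44.115): [(0, 58.5961) (0, 48.8543) (32.8047, 34.4768) (38.8034, 44.9124) (39.6756, 55.293) (34.8632, 62.8542)]  |A|=752.7153
7. ⊥bis P4·P6 via (16.34,50.36): [(9.6898, 59.7796) (25.2007, 37.8095) (32.8047, 34.4768) (38.8034, 44.9124) (39.6756, 55.293) (34.8632, 62.8542)]  |A|=514.345
8. ⊥bis P4·P7 via (20.405,31.105): [(9.6898, 59.7796) (25.2007, 37.8095) (32.8047, 34.4768) (38.8034, 44.9124) (39.6756, 55.293) (34.8632, 62.8542)]  |A|=514.345
9. ⊥bis P4·P8 via (14.85,60.035): [(15.2513, 60.4588) (11.7906, 56.8039) (25.2007, 37.8095) (32.8047, 34.4768) (38.8034, 44.9124) (39.6756, 55.293) (34.8632, 62.8542)]  |A|=505.3569
10. ⊥bis P4·P9 via (50.955,43.825): [(15.2513, 60.4588) (11.7906, 56.8039) (25.2007, 37.8095) (32.8047, 34.4768) (38.8034, 44.9124) (39.6756, 55.293) (34.8632, 62.8542)]  |A|=505.3569
11. canonical 7-gon: [(15.2513, 60.4588) (11.7906, 56.8039) (25.2007, 37.8095) (32.8047, 34.4768) (38.8034, 44.9124) (39.6756, 55.293) (34.8632, 62.8542)]
12. shoelace: 505.3569

Area of P4's cell: 505.3569 (7 vertices)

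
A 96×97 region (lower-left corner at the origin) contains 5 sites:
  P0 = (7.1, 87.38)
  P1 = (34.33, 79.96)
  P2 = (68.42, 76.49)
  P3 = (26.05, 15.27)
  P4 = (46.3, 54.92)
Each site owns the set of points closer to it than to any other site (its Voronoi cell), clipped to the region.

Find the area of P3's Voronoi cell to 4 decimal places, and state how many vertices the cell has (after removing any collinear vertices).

1. box [0,96]×[0,97]: [(0, 0) (96, 0) (96, 97) (0, 97)]
2. ⊥bis P3·P0 via (16.575,51.325): [(0, 46.9692) (0, 0) (96, 0) (96, 72.1973)]  |A|=5719.9938
3. ⊥bis P3·P1 via (30.19,47.615): [(11.5407, 50.002) (0, 46.9692) (0, 0) (96, 0) (96, 39.1916)]  |A|=4326.1751
4. ⊥bis P3·P2 via (47.235,45.88): [(48.0268, 45.332) (11.5407, 50.002) (0, 46.9692) (0, 0) (96, 0) (96, 12.13)]  |A|=3677.0596
5. ⊥bis P3·P4 via (36.175,35.095): [(8.5339, 49.2118) (0, 46.9692) (0, 0) (96, 0) (96, 4.5412)]  |A|=2761.1858
6. canonical 5-gon: [(8.5339, 49.2118) (0, 46.9692) (0, 0) (96, 0) (96, 4.5412)]
7. shoelace: 2761.1858

Area of P3's cell: 2761.1858 (5 vertices)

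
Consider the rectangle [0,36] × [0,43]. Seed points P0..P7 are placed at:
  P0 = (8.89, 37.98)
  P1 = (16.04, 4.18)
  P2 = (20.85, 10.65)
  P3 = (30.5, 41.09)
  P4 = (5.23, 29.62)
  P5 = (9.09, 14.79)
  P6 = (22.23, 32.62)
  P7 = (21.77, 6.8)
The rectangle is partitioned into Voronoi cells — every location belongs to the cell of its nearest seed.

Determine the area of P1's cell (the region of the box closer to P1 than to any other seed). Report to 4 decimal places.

Area of P1's cell: 131.3836

1. box [0,36]×[0,43]: [(0, 0) (36, 0) (36, 43) (0, 43)]
2. ⊥bis P1·P0 via (12.465,21.08): [(0, 18.4432) (0, 0) (36, 0) (36, 26.0586)]  |A|=801.0312
3. ⊥bis P1·P2 via (18.445,7.415): [(2.811, 19.0378) (0, 18.4432) (0, 0) (28.419, 0)]  |A|=296.4398
4. ⊥bis P1·P3 via (23.27,22.635): [(2.811, 19.0378) (0, 18.4432) (0, 0) (28.419, 0)]  |A|=296.4398
5. ⊥bis P1·P4 via (10.635,16.9): [(7.4863, 15.562) (0, 12.381) (0, 0) (28.419, 0)]  |A|=267.4728
6. ⊥bis P1·P5 via (12.565,9.485): [(14.2106, 10.563) (0, 1.2544) (0, 0) (28.419, 0)]  |A|=159.0074
7. ⊥bis P1·P6 via (19.135,18.4): [(14.2106, 10.563) (0, 1.2544) (0, 0) (28.419, 0)]  |A|=159.0074
8. ⊥bis P1·P7 via (18.905,5.49): [(17.8084, 7.8883) (14.2106, 10.563) (0, 1.2544) (0, 0) (21.4153, 0)]  |A|=131.3836
9. canonical 5-gon: [(17.8084, 7.8883) (14.2106, 10.563) (0, 1.2544) (0, 0) (21.4153, 0)]
10. shoelace: 131.3836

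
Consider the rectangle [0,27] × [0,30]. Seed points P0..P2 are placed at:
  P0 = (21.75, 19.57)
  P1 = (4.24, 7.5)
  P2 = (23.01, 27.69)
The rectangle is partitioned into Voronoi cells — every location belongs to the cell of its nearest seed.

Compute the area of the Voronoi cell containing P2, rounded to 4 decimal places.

1. box [0,27]×[0,30]: [(0, 0) (27, 0) (27, 30) (0, 30)]
2. ⊥bis P2·P0 via (22.38,23.63): [(0, 27.1028) (27, 22.9131) (27, 30) (0, 30)]  |A|=134.7859
3. ⊥bis P2·P1 via (13.625,17.595): [(4.0787, 26.4699) (27, 22.9131) (27, 30) (0.2815, 30)]  |A|=128.3804
4. canonical 4-gon: [(4.0787, 26.4699) (27, 22.9131) (27, 30) (0.2815, 30)]
5. shoelace: 128.3804

Area of P2's cell: 128.3804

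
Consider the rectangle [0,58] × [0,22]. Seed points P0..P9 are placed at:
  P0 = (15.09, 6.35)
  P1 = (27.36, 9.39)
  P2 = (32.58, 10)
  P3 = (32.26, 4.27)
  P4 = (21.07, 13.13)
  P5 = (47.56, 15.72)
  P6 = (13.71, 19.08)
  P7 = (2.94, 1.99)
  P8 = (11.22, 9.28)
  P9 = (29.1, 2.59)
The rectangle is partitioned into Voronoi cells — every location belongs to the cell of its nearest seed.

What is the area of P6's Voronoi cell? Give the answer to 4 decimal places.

1. box [0,58]×[0,22]: [(0, 0) (58, 0) (58, 22) (0, 22)]
2. ⊥bis P6·P0 via (14.4,12.715): [(0, 11.154) (58, 17.4415) (58, 22) (0, 22)]  |A|=446.7324
3. ⊥bis P6·P1 via (20.535,14.235): [(0, 11.154) (19.8775, 13.3088) (26.0473, 22) (0, 22)]  |A|=220.9873
4. ⊥bis P6·P2 via (23.145,14.54): [(0, 11.154) (19.8775, 13.3088) (26.0473, 22) (0, 22)]  |A|=220.9873
5. ⊥bis P6·P3 via (22.985,11.675): [(0, 11.154) (19.8775, 13.3088) (26.0473, 22) (0, 22)]  |A|=220.9873
6. ⊥bis P6·P4 via (17.39,16.105): [(0, 11.154) (14.6734, 12.7446) (22.1557, 22) (0, 22)]  |A|=182.1035
7. ⊥bis P6·P5 via (30.635,17.4): [(0, 11.154) (14.6734, 12.7446) (22.1557, 22) (0, 22)]  |A|=182.1035
8. ⊥bis P6·P7 via (8.325,10.535): [(0, 15.7814) (6.2651, 11.8331) (14.6734, 12.7446) (22.1557, 22) (0, 22)]  |A|=167.6079
9. ⊥bis P6·P8 via (12.465,14.18): [(0, 17.3471) (15.2597, 13.4699) (22.1557, 22) (0, 22)]  |A|=129.9957
10. ⊥bis P6·P9 via (21.405,10.835): [(0, 17.3471) (15.2597, 13.4699) (22.1557, 22) (0, 22)]  |A|=129.9957
11. canonical 4-gon: [(0, 17.3471) (15.2597, 13.4699) (22.1557, 22) (0, 22)]
12. shoelace: 129.9957

Area of P6's cell: 129.9957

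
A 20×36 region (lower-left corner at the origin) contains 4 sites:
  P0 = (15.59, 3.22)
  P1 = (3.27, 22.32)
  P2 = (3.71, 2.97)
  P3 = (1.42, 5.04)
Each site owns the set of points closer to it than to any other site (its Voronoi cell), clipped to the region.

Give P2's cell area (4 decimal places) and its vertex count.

1. box [0,20]×[0,36]: [(0, 0) (20, 0) (20, 36) (0, 36)]
2. ⊥bis P2·P0 via (9.65,3.095): [(0, 0) (9.7151, 0) (8.9576, 36) (0, 36)]  |A|=336.1083
3. ⊥bis P2·P1 via (3.49,12.645): [(0, 12.5656) (0, 0) (9.7151, 0) (9.4462, 12.7804)]  |A|=121.4305
4. ⊥bis P2·P3 via (2.565,4.005): [(0, 1.1674) (0, 0) (9.7151, 0) (9.4701, 11.644)]  |A|=62.089
5. canonical 4-gon: [(0, 1.1674) (0, 0) (9.7151, 0) (9.4701, 11.644)]
6. shoelace: 62.089

Area of P2's cell: 62.0890 (4 vertices)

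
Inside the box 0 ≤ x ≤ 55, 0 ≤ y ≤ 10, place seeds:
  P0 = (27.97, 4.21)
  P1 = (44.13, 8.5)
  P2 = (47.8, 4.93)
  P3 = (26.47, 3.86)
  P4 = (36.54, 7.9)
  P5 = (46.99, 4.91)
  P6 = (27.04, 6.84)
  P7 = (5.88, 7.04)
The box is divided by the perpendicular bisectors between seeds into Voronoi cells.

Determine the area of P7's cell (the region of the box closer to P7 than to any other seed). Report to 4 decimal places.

1. box [0,55]×[0,10]: [(0, 0) (55, 0) (55, 10) (0, 10)]
2. ⊥bis P7·P0 via (16.925,5.625): [(0, 0) (16.2044, 0) (17.4855, 10) (0, 10)]  |A|=168.4493
3. ⊥bis P7·P1 via (25.005,7.77): [(0, 0) (16.2044, 0) (17.4855, 10) (0, 10)]  |A|=168.4493
4. ⊥bis P7·P2 via (26.84,5.985): [(0, 0) (16.2044, 0) (17.4855, 10) (0, 10)]  |A|=168.4493
5. ⊥bis P7·P3 via (16.175,5.45): [(0, 0) (15.3333, 0) (16.8777, 10) (0, 10)]  |A|=161.055
6. ⊥bis P7·P4 via (21.21,7.47): [(0, 0) (15.3333, 0) (16.8777, 10) (0, 10)]  |A|=161.055
7. ⊥bis P7·P5 via (26.435,5.975): [(0, 0) (15.3333, 0) (16.8777, 10) (0, 10)]  |A|=161.055
8. ⊥bis P7·P6 via (16.46,6.94): [(0, 0) (15.3333, 0) (16.4636, 7.3185) (16.4889, 10) (0, 10)]  |A|=160.5337
9. canonical 5-gon: [(0, 0) (15.3333, 0) (16.4636, 7.3185) (16.4889, 10) (0, 10)]
10. shoelace: 160.5337

Area of P7's cell: 160.5337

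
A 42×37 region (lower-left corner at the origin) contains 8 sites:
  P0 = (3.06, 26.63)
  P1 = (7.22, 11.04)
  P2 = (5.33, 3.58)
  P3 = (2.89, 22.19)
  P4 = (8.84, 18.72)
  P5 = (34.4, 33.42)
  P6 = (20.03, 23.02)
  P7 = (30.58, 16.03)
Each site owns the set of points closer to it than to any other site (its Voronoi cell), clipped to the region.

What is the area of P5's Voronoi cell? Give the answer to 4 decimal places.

1. box [0,42]×[0,37]: [(0, 0) (42, 0) (42, 37) (0, 37)]
2. ⊥bis P5·P0 via (18.73,30.025): [(25.2351, 0) (42, 0) (42, 37) (17.2188, 37)]  |A|=768.6025
3. ⊥bis P5·P1 via (20.81,22.23): [(20.2792, 22.8747) (39.1142, 0) (42, 0) (42, 37) (17.2188, 37)]  |A|=609.8626
4. ⊥bis P5·P2 via (19.865,18.5): [(20.2792, 22.8747) (39.1142, 0) (42, 0) (42, 37) (17.2188, 37)]  |A|=609.8626
5. ⊥bis P5·P3 via (18.645,27.805): [(20.0885, 23.7548) (20.496, 22.6114) (39.1142, 0) (42, 0) (42, 37) (17.2188, 37)]  |A|=609.7923
6. ⊥bis P5·P4 via (21.62,26.07): [(18.358, 31.7418) (30.8203, 10.0727) (39.1142, 0) (42, 0) (42, 37) (17.2188, 37)]  |A|=575.4247
7. ⊥bis P5·P6 via (27.215,28.22): [(42, 7.7911) (42, 37) (20.8607, 37)]  |A|=308.7285
8. ⊥bis P5·P7 via (32.49,24.725): [(29.2254, 25.4421) (42, 22.636) (42, 37) (20.8607, 37)]  |A|=213.9102
9. canonical 4-gon: [(29.2254, 25.4421) (42, 22.636) (42, 37) (20.8607, 37)]
10. shoelace: 213.9102

Area of P5's cell: 213.9102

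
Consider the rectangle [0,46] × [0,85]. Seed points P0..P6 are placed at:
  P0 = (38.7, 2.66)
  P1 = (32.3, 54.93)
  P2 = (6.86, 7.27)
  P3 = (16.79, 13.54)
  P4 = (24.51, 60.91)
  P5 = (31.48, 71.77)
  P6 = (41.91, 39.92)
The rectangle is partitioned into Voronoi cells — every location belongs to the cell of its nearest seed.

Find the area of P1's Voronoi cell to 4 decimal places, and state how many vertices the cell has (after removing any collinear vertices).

Area of P1's cell: 420.3911 (5 vertices)

1. box [0,46]×[0,85]: [(0, 0) (46, 0) (46, 85) (0, 85)]
2. ⊥bis P1·P0 via (35.5,28.795): [(0, 24.4483) (46, 30.0806) (46, 85) (0, 85)]  |A|=2655.8337
3. ⊥bis P1·P2 via (19.58,31.1): [(0, 41.5514) (26.063, 27.6395) (46, 30.0806) (46, 85) (0, 85)]  |A|=2432.955
4. ⊥bis P1·P3 via (24.545,34.235): [(0, 43.4327) (38.1849, 29.1237) (46, 30.0806) (46, 85) (0, 85)]  |A|=2293.3756
5. ⊥bis P1·P4 via (28.405,57.92): [(13.4226, 38.4029) (38.1849, 29.1237) (46, 30.0806) (46, 80.8406)]  |A|=874.9182
6. ⊥bis P1·P5 via (31.89,63.35): [(32.5999, 63.3846) (13.4226, 38.4029) (38.1849, 29.1237) (46, 30.0806) (46, 64.0371)]  |A|=762.3337
7. ⊥bis P1·P6 via (37.105,47.425): [(32.5999, 63.3846) (13.4226, 38.4029) (19.4723, 36.1359) (46, 53.1199) (46, 64.0371)]  |A|=420.3911
8. canonical 5-gon: [(32.5999, 63.3846) (13.4226, 38.4029) (19.4723, 36.1359) (46, 53.1199) (46, 64.0371)]
9. shoelace: 420.3911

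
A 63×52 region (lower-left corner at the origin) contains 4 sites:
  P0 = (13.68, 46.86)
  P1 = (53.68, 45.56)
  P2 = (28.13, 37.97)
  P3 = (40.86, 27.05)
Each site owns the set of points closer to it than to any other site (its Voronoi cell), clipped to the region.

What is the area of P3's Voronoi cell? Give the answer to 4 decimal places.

1. box [0,63]×[0,52]: [(0, 0) (63, 0) (63, 52) (0, 52)]
2. ⊥bis P3·P0 via (27.27,36.955): [(0.3355, 0) (63, 0) (63, 52) (38.2355, 52)]  |A|=2273.1537
3. ⊥bis P3·P1 via (47.27,36.305): [(33.6643, 45.7283) (0.3355, 0) (63, 0) (63, 25.4104)]  |A|=1805.484
4. ⊥bis P3·P2 via (34.495,32.51): [(41.2983, 40.441) (6.6074, 0) (63, 0) (63, 25.4104)]  |A|=1416.0104
5. canonical 4-gon: [(41.2983, 40.441) (6.6074, 0) (63, 0) (63, 25.4104)]
6. shoelace: 1416.0104

Area of P3's cell: 1416.0104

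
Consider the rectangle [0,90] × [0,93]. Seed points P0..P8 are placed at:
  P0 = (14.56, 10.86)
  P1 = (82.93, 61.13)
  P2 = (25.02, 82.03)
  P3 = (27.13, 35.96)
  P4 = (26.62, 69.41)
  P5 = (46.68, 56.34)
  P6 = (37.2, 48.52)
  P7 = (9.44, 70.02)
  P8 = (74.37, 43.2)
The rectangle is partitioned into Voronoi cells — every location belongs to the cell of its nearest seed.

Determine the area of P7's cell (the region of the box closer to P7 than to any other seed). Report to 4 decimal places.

Area of P7's cell: 678.4630

1. box [0,90]×[0,93]: [(0, 0) (90, 0) (90, 93) (0, 93)]
2. ⊥bis P7·P0 via (12,40.44): [(0, 39.4015) (90, 47.1905) (90, 93) (0, 93)]  |A|=4473.3615
3. ⊥bis P7·P1 via (46.185,65.575): [(0, 39.4015) (43.474, 43.1639) (49.5026, 93) (0, 93)]  |A|=2398.5775
4. ⊥bis P7·P2 via (17.23,76.025): [(0, 39.4015) (42.6184, 43.0899) (4.1447, 93) (0, 93)]  |A|=1245.5715
5. ⊥bis P7·P3 via (18.285,52.99): [(0, 43.4932) (30.2117, 59.1845) (4.1447, 93) (0, 93)]  |A|=817.9194
6. ⊥bis P7·P4 via (18.03,69.715): [(0, 43.4932) (17.4202, 52.5408) (18.209, 74.755) (4.1447, 93) (0, 93)]  |A|=678.463
7. ⊥bis P7·P5 via (28.06,63.18): [(0, 43.4932) (17.4202, 52.5408) (18.209, 74.755) (4.1447, 93) (0, 93)]  |A|=678.463
8. ⊥bis P7·P6 via (23.32,59.27): [(0, 43.4932) (17.4202, 52.5408) (18.209, 74.755) (4.1447, 93) (0, 93)]  |A|=678.463
9. ⊥bis P7·P8 via (41.905,56.61): [(0, 43.4932) (17.4202, 52.5408) (18.209, 74.755) (4.1447, 93) (0, 93)]  |A|=678.463
10. canonical 5-gon: [(0, 43.4932) (17.4202, 52.5408) (18.209, 74.755) (4.1447, 93) (0, 93)]
11. shoelace: 678.463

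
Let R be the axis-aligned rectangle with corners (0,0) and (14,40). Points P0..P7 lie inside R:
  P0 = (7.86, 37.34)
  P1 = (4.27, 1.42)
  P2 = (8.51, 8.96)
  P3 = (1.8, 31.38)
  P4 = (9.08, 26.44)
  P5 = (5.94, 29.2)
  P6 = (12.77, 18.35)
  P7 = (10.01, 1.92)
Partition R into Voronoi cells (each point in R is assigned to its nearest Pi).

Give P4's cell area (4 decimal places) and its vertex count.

Area of P4's cell: 89.0133 (6 vertices)

1. box [0,14]×[0,40]: [(0, 0) (14, 0) (14, 40) (0, 40)]
2. ⊥bis P4·P0 via (8.47,31.89): [(0, 30.942) (0, 0) (14, 0) (14, 32.509)]  |A|=444.1566
3. ⊥bis P4·P1 via (6.675,13.93): [(0, 30.942) (0, 15.2132) (14, 12.5218) (14, 32.509)]  |A|=250.0113
4. ⊥bis P4·P2 via (8.795,17.7): [(0, 30.942) (0, 17.9868) (14, 17.5303) (14, 32.509)]  |A|=195.5371
5. ⊥bis P4·P3 via (5.44,28.91): [(7.3793, 31.7679) (0, 20.8932) (0, 17.9868) (14, 17.5303) (14, 32.509)]  |A|=158.4604
6. ⊥bis P4·P5 via (7.51,27.82): [(11.3731, 32.2149) (0, 19.276) (0, 17.9868) (14, 17.5303) (14, 32.509)]  |A|=129.1982
7. ⊥bis P4·P6 via (10.925,22.395): [(11.3731, 32.2149) (0, 19.276) (0, 17.9868) (1.1763, 17.9484) (14, 23.7976) (14, 32.509)]  |A|=89.0133
8. ⊥bis P4·P7 via (9.545,14.18): [(11.3731, 32.2149) (0, 19.276) (0, 17.9868) (1.1763, 17.9484) (14, 23.7976) (14, 32.509)]  |A|=89.0133
9. canonical 6-gon: [(11.3731, 32.2149) (0, 19.276) (0, 17.9868) (1.1763, 17.9484) (14, 23.7976) (14, 32.509)]
10. shoelace: 89.0133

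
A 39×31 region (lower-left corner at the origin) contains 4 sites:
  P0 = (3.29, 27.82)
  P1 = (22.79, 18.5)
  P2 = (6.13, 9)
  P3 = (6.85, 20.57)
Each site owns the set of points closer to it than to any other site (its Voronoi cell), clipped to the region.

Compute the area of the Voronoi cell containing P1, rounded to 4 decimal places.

1. box [0,39]×[0,31]: [(0, 0) (39, 0) (39, 31) (0, 31)]
2. ⊥bis P1·P0 via (13.04,23.16): [(1.9707, 0) (39, 0) (39, 31) (16.7871, 31)]  |A|=918.2537
3. ⊥bis P1·P2 via (14.46,13.75): [(11.2408, 19.3955) (22.3006, 0) (39, 0) (39, 31) (16.7871, 31)]  |A|=721.099
4. ⊥bis P1·P3 via (14.82,19.535): [(16.1304, 29.6261) (14.1413, 14.3089) (22.3006, 0) (39, 0) (39, 31) (16.7871, 31)]  |A|=693.8258
5. canonical 6-gon: [(16.1304, 29.6261) (14.1413, 14.3089) (22.3006, 0) (39, 0) (39, 31) (16.7871, 31)]
6. shoelace: 693.8258

Area of P1's cell: 693.8258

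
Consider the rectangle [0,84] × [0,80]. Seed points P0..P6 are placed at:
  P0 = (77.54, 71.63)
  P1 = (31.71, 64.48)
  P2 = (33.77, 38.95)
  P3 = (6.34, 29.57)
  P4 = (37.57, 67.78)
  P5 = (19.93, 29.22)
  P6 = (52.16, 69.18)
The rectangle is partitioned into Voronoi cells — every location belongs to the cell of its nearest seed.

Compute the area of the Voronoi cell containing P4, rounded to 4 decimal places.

Area of P4's cell: 290.0882

1. box [0,84]×[0,80]: [(0, 0) (84, 0) (84, 80) (0, 80)]
2. ⊥bis P4·P0 via (57.555,69.705): [(0, 0) (64.2691, 0) (56.5634, 80) (0, 80)]  |A|=4833.3002
3. ⊥bis P4·P1 via (34.64,66.13): [(62.6986, 16.3047) (56.5634, 80) (26.8292, 80)]  |A|=946.9623
4. ⊥bis P4·P2 via (35.67,53.365): [(42.3223, 52.4882) (59.4306, 50.2332) (56.5634, 80) (26.8292, 80)]  |A|=660.417
5. ⊥bis P4·P3 via (21.955,48.675): [(42.3223, 52.4882) (59.4306, 50.2332) (56.5634, 80) (26.8292, 80)]  |A|=660.417
6. ⊥bis P4·P5 via (28.75,48.5): [(42.3223, 52.4882) (59.4306, 50.2332) (56.5634, 80) (26.8292, 80)]  |A|=660.417
7. ⊥bis P4·P6 via (44.865,68.48): [(42.3223, 52.4882) (46.4517, 51.9439) (43.7596, 80) (26.8292, 80)]  |A|=290.0882
8. canonical 4-gon: [(42.3223, 52.4882) (46.4517, 51.9439) (43.7596, 80) (26.8292, 80)]
9. shoelace: 290.0882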